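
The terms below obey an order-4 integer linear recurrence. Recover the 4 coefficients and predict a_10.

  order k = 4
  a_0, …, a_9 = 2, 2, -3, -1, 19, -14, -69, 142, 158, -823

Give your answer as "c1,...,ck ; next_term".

  a_4 = -1·-1 + -4·-3 + 1·2 + 2·2 = 19
  a_5 = -1·19 + -4·-1 + 1·-3 + 2·2 = -14
  a_6 = -1·-14 + -4·19 + 1·-1 + 2·-3 = -69
  a_7 = -1·-69 + -4·-14 + 1·19 + 2·-1 = 142
  a_8 = -1·142 + -4·-69 + 1·-14 + 2·19 = 158
  a_9 = -1·158 + -4·142 + 1·-69 + 2·-14 = -823
  a_10 = -1·-823 + -4·158 + 1·142 + 2·-69 = 195

-1,-4,1,2 ; 195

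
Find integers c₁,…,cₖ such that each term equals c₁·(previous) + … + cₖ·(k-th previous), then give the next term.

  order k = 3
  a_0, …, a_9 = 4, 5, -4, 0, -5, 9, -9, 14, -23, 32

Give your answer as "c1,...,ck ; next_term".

-1,0,-1 ; -46

  a_3 = -1·-4 + 0·5 + -1·4 = 0
  a_4 = -1·0 + 0·-4 + -1·5 = -5
  a_5 = -1·-5 + 0·0 + -1·-4 = 9
  a_6 = -1·9 + 0·-5 + -1·0 = -9
  a_7 = -1·-9 + 0·9 + -1·-5 = 14
  a_8 = -1·14 + 0·-9 + -1·9 = -23
  a_9 = -1·-23 + 0·14 + -1·-9 = 32
  a_10 = -1·32 + 0·-23 + -1·14 = -46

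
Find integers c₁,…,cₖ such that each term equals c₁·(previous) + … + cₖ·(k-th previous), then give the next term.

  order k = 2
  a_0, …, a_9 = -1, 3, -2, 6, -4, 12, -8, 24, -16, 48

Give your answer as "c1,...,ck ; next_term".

  a_2 = 0·3 + 2·-1 = -2
  a_3 = 0·-2 + 2·3 = 6
  a_4 = 0·6 + 2·-2 = -4
  a_5 = 0·-4 + 2·6 = 12
  a_6 = 0·12 + 2·-4 = -8
  a_7 = 0·-8 + 2·12 = 24
  a_8 = 0·24 + 2·-8 = -16
  a_9 = 0·-16 + 2·24 = 48
  a_10 = 0·48 + 2·-16 = -32

0,2 ; -32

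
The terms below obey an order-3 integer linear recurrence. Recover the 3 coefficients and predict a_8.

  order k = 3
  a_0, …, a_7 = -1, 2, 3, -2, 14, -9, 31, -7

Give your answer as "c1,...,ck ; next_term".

  a_3 = -1·3 + 2·2 + 3·-1 = -2
  a_4 = -1·-2 + 2·3 + 3·2 = 14
  a_5 = -1·14 + 2·-2 + 3·3 = -9
  a_6 = -1·-9 + 2·14 + 3·-2 = 31
  a_7 = -1·31 + 2·-9 + 3·14 = -7
  a_8 = -1·-7 + 2·31 + 3·-9 = 42

-1,2,3 ; 42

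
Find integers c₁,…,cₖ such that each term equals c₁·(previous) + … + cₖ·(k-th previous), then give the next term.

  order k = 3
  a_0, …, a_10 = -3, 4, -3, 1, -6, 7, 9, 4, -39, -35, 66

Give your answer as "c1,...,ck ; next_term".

  a_3 = 0·-3 + -2·4 + -3·-3 = 1
  a_4 = 0·1 + -2·-3 + -3·4 = -6
  a_5 = 0·-6 + -2·1 + -3·-3 = 7
  a_6 = 0·7 + -2·-6 + -3·1 = 9
  a_7 = 0·9 + -2·7 + -3·-6 = 4
  a_8 = 0·4 + -2·9 + -3·7 = -39
  a_9 = 0·-39 + -2·4 + -3·9 = -35
  a_10 = 0·-35 + -2·-39 + -3·4 = 66
  a_11 = 0·66 + -2·-35 + -3·-39 = 187

0,-2,-3 ; 187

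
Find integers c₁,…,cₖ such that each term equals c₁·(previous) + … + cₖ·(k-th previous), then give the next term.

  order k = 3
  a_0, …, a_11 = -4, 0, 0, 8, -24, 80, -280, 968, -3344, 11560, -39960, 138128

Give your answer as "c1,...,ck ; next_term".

  a_3 = -3·0 + 1·0 + -2·-4 = 8
  a_4 = -3·8 + 1·0 + -2·0 = -24
  a_5 = -3·-24 + 1·8 + -2·0 = 80
  a_6 = -3·80 + 1·-24 + -2·8 = -280
  a_7 = -3·-280 + 1·80 + -2·-24 = 968
  a_8 = -3·968 + 1·-280 + -2·80 = -3344
  a_9 = -3·-3344 + 1·968 + -2·-280 = 11560
  a_10 = -3·11560 + 1·-3344 + -2·968 = -39960
  a_11 = -3·-39960 + 1·11560 + -2·-3344 = 138128
  a_12 = -3·138128 + 1·-39960 + -2·11560 = -477464

-3,1,-2 ; -477464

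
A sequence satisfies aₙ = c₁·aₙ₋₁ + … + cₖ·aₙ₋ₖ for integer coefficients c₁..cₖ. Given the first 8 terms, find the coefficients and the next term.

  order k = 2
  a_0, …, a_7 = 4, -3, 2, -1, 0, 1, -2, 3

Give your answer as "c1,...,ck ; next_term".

  a_2 = -2·-3 + -1·4 = 2
  a_3 = -2·2 + -1·-3 = -1
  a_4 = -2·-1 + -1·2 = 0
  a_5 = -2·0 + -1·-1 = 1
  a_6 = -2·1 + -1·0 = -2
  a_7 = -2·-2 + -1·1 = 3
  a_8 = -2·3 + -1·-2 = -4

-2,-1 ; -4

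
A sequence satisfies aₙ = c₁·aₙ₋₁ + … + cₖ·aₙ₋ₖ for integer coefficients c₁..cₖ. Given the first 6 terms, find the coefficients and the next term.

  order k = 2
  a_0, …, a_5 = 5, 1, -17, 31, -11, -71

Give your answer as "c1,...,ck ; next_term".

  a_2 = -2·1 + -3·5 = -17
  a_3 = -2·-17 + -3·1 = 31
  a_4 = -2·31 + -3·-17 = -11
  a_5 = -2·-11 + -3·31 = -71
  a_6 = -2·-71 + -3·-11 = 175

-2,-3 ; 175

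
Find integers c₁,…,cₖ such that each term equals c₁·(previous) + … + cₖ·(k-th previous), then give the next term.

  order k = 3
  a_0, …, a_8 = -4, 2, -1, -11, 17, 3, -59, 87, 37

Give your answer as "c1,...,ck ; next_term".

-1,-2,2 ; -329

  a_3 = -1·-1 + -2·2 + 2·-4 = -11
  a_4 = -1·-11 + -2·-1 + 2·2 = 17
  a_5 = -1·17 + -2·-11 + 2·-1 = 3
  a_6 = -1·3 + -2·17 + 2·-11 = -59
  a_7 = -1·-59 + -2·3 + 2·17 = 87
  a_8 = -1·87 + -2·-59 + 2·3 = 37
  a_9 = -1·37 + -2·87 + 2·-59 = -329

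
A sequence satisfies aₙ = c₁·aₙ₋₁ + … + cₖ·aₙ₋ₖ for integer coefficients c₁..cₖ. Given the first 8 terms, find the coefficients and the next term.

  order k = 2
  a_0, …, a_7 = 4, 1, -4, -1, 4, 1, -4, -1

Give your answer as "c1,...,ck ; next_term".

0,-1 ; 4

  a_2 = 0·1 + -1·4 = -4
  a_3 = 0·-4 + -1·1 = -1
  a_4 = 0·-1 + -1·-4 = 4
  a_5 = 0·4 + -1·-1 = 1
  a_6 = 0·1 + -1·4 = -4
  a_7 = 0·-4 + -1·1 = -1
  a_8 = 0·-1 + -1·-4 = 4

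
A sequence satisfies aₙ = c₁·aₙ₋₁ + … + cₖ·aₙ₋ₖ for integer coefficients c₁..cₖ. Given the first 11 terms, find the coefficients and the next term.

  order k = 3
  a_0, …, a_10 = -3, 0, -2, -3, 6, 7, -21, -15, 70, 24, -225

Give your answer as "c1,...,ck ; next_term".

  a_3 = 0·-2 + -3·0 + 1·-3 = -3
  a_4 = 0·-3 + -3·-2 + 1·0 = 6
  a_5 = 0·6 + -3·-3 + 1·-2 = 7
  a_6 = 0·7 + -3·6 + 1·-3 = -21
  a_7 = 0·-21 + -3·7 + 1·6 = -15
  a_8 = 0·-15 + -3·-21 + 1·7 = 70
  a_9 = 0·70 + -3·-15 + 1·-21 = 24
  a_10 = 0·24 + -3·70 + 1·-15 = -225
  a_11 = 0·-225 + -3·24 + 1·70 = -2

0,-3,1 ; -2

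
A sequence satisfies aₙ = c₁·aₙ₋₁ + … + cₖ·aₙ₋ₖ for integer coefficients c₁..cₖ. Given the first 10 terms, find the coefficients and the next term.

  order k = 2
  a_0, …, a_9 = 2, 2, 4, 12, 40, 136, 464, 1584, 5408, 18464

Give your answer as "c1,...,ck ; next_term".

  a_2 = 4·2 + -2·2 = 4
  a_3 = 4·4 + -2·2 = 12
  a_4 = 4·12 + -2·4 = 40
  a_5 = 4·40 + -2·12 = 136
  a_6 = 4·136 + -2·40 = 464
  a_7 = 4·464 + -2·136 = 1584
  a_8 = 4·1584 + -2·464 = 5408
  a_9 = 4·5408 + -2·1584 = 18464
  a_10 = 4·18464 + -2·5408 = 63040

4,-2 ; 63040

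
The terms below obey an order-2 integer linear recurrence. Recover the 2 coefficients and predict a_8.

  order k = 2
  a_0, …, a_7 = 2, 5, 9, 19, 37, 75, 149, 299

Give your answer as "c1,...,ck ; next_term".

  a_2 = 1·5 + 2·2 = 9
  a_3 = 1·9 + 2·5 = 19
  a_4 = 1·19 + 2·9 = 37
  a_5 = 1·37 + 2·19 = 75
  a_6 = 1·75 + 2·37 = 149
  a_7 = 1·149 + 2·75 = 299
  a_8 = 1·299 + 2·149 = 597

1,2 ; 597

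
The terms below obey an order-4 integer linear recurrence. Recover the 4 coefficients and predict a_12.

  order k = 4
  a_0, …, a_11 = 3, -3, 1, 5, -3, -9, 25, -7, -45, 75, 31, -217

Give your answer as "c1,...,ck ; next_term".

-1,-1,2,3 ; 201

  a_4 = -1·5 + -1·1 + 2·-3 + 3·3 = -3
  a_5 = -1·-3 + -1·5 + 2·1 + 3·-3 = -9
  a_6 = -1·-9 + -1·-3 + 2·5 + 3·1 = 25
  a_7 = -1·25 + -1·-9 + 2·-3 + 3·5 = -7
  a_8 = -1·-7 + -1·25 + 2·-9 + 3·-3 = -45
  a_9 = -1·-45 + -1·-7 + 2·25 + 3·-9 = 75
  a_10 = -1·75 + -1·-45 + 2·-7 + 3·25 = 31
  a_11 = -1·31 + -1·75 + 2·-45 + 3·-7 = -217
  a_12 = -1·-217 + -1·31 + 2·75 + 3·-45 = 201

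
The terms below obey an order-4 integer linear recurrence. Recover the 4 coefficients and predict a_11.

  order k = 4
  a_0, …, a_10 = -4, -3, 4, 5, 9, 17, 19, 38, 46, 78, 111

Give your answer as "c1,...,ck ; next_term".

  a_4 = 0·5 + 2·4 + 1·-3 + -1·-4 = 9
  a_5 = 0·9 + 2·5 + 1·4 + -1·-3 = 17
  a_6 = 0·17 + 2·9 + 1·5 + -1·4 = 19
  a_7 = 0·19 + 2·17 + 1·9 + -1·5 = 38
  a_8 = 0·38 + 2·19 + 1·17 + -1·9 = 46
  a_9 = 0·46 + 2·38 + 1·19 + -1·17 = 78
  a_10 = 0·78 + 2·46 + 1·38 + -1·19 = 111
  a_11 = 0·111 + 2·78 + 1·46 + -1·38 = 164

0,2,1,-1 ; 164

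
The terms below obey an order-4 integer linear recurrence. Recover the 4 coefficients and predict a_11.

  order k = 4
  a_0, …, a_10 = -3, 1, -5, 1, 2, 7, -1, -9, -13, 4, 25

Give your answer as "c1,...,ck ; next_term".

1,-1,-1,1 ; 25

  a_4 = 1·1 + -1·-5 + -1·1 + 1·-3 = 2
  a_5 = 1·2 + -1·1 + -1·-5 + 1·1 = 7
  a_6 = 1·7 + -1·2 + -1·1 + 1·-5 = -1
  a_7 = 1·-1 + -1·7 + -1·2 + 1·1 = -9
  a_8 = 1·-9 + -1·-1 + -1·7 + 1·2 = -13
  a_9 = 1·-13 + -1·-9 + -1·-1 + 1·7 = 4
  a_10 = 1·4 + -1·-13 + -1·-9 + 1·-1 = 25
  a_11 = 1·25 + -1·4 + -1·-13 + 1·-9 = 25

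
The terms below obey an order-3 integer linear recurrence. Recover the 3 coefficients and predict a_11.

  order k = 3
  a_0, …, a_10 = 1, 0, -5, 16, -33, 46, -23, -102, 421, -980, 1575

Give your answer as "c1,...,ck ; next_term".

  a_3 = -3·-5 + -3·0 + 1·1 = 16
  a_4 = -3·16 + -3·-5 + 1·0 = -33
  a_5 = -3·-33 + -3·16 + 1·-5 = 46
  a_6 = -3·46 + -3·-33 + 1·16 = -23
  a_7 = -3·-23 + -3·46 + 1·-33 = -102
  a_8 = -3·-102 + -3·-23 + 1·46 = 421
  a_9 = -3·421 + -3·-102 + 1·-23 = -980
  a_10 = -3·-980 + -3·421 + 1·-102 = 1575
  a_11 = -3·1575 + -3·-980 + 1·421 = -1364

-3,-3,1 ; -1364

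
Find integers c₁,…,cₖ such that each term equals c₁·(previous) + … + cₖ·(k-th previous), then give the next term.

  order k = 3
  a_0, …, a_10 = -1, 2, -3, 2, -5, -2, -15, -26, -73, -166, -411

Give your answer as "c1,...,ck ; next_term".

  a_3 = 1·-3 + 3·2 + 1·-1 = 2
  a_4 = 1·2 + 3·-3 + 1·2 = -5
  a_5 = 1·-5 + 3·2 + 1·-3 = -2
  a_6 = 1·-2 + 3·-5 + 1·2 = -15
  a_7 = 1·-15 + 3·-2 + 1·-5 = -26
  a_8 = 1·-26 + 3·-15 + 1·-2 = -73
  a_9 = 1·-73 + 3·-26 + 1·-15 = -166
  a_10 = 1·-166 + 3·-73 + 1·-26 = -411
  a_11 = 1·-411 + 3·-166 + 1·-73 = -982

1,3,1 ; -982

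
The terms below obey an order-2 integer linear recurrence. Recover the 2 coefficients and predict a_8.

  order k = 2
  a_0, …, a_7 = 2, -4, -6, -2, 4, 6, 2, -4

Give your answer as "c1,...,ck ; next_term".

1,-1 ; -6

  a_2 = 1·-4 + -1·2 = -6
  a_3 = 1·-6 + -1·-4 = -2
  a_4 = 1·-2 + -1·-6 = 4
  a_5 = 1·4 + -1·-2 = 6
  a_6 = 1·6 + -1·4 = 2
  a_7 = 1·2 + -1·6 = -4
  a_8 = 1·-4 + -1·2 = -6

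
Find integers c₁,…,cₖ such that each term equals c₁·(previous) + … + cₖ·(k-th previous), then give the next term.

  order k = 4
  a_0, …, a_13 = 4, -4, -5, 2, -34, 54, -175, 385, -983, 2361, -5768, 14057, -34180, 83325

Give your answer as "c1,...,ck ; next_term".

  a_4 = -1·2 + 4·-5 + 0·-4 + -3·4 = -34
  a_5 = -1·-34 + 4·2 + 0·-5 + -3·-4 = 54
  a_6 = -1·54 + 4·-34 + 0·2 + -3·-5 = -175
  a_7 = -1·-175 + 4·54 + 0·-34 + -3·2 = 385
  a_8 = -1·385 + 4·-175 + 0·54 + -3·-34 = -983
  a_9 = -1·-983 + 4·385 + 0·-175 + -3·54 = 2361
  a_10 = -1·2361 + 4·-983 + 0·385 + -3·-175 = -5768
  a_11 = -1·-5768 + 4·2361 + 0·-983 + -3·385 = 14057
  a_12 = -1·14057 + 4·-5768 + 0·2361 + -3·-983 = -34180
  a_13 = -1·-34180 + 4·14057 + 0·-5768 + -3·2361 = 83325
  a_14 = -1·83325 + 4·-34180 + 0·14057 + -3·-5768 = -202741

-1,4,0,-3 ; -202741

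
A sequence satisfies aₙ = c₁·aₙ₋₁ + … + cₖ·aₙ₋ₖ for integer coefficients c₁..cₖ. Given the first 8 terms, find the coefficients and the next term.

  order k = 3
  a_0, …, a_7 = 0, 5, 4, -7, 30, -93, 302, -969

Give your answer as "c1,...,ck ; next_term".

-3,1,1 ; 3116

  a_3 = -3·4 + 1·5 + 1·0 = -7
  a_4 = -3·-7 + 1·4 + 1·5 = 30
  a_5 = -3·30 + 1·-7 + 1·4 = -93
  a_6 = -3·-93 + 1·30 + 1·-7 = 302
  a_7 = -3·302 + 1·-93 + 1·30 = -969
  a_8 = -3·-969 + 1·302 + 1·-93 = 3116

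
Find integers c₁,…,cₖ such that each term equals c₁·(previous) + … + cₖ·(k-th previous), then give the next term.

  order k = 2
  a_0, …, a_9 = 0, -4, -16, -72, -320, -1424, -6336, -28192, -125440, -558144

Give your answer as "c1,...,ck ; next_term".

  a_2 = 4·-4 + 2·0 = -16
  a_3 = 4·-16 + 2·-4 = -72
  a_4 = 4·-72 + 2·-16 = -320
  a_5 = 4·-320 + 2·-72 = -1424
  a_6 = 4·-1424 + 2·-320 = -6336
  a_7 = 4·-6336 + 2·-1424 = -28192
  a_8 = 4·-28192 + 2·-6336 = -125440
  a_9 = 4·-125440 + 2·-28192 = -558144
  a_10 = 4·-558144 + 2·-125440 = -2483456

4,2 ; -2483456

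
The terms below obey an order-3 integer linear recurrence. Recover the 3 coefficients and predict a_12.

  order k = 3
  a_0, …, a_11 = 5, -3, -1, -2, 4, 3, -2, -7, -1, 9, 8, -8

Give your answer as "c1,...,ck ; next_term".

  a_3 = 0·-1 + -1·-3 + -1·5 = -2
  a_4 = 0·-2 + -1·-1 + -1·-3 = 4
  a_5 = 0·4 + -1·-2 + -1·-1 = 3
  a_6 = 0·3 + -1·4 + -1·-2 = -2
  a_7 = 0·-2 + -1·3 + -1·4 = -7
  a_8 = 0·-7 + -1·-2 + -1·3 = -1
  a_9 = 0·-1 + -1·-7 + -1·-2 = 9
  a_10 = 0·9 + -1·-1 + -1·-7 = 8
  a_11 = 0·8 + -1·9 + -1·-1 = -8
  a_12 = 0·-8 + -1·8 + -1·9 = -17

0,-1,-1 ; -17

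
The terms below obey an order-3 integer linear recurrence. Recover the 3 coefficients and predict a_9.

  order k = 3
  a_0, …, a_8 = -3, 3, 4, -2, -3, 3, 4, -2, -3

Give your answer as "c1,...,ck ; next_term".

  a_3 = 1·4 + -1·3 + 1·-3 = -2
  a_4 = 1·-2 + -1·4 + 1·3 = -3
  a_5 = 1·-3 + -1·-2 + 1·4 = 3
  a_6 = 1·3 + -1·-3 + 1·-2 = 4
  a_7 = 1·4 + -1·3 + 1·-3 = -2
  a_8 = 1·-2 + -1·4 + 1·3 = -3
  a_9 = 1·-3 + -1·-2 + 1·4 = 3

1,-1,1 ; 3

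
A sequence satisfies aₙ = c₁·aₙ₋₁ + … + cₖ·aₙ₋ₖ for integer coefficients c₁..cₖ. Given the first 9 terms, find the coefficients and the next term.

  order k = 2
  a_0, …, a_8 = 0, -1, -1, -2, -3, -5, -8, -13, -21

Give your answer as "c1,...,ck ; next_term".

  a_2 = 1·-1 + 1·0 = -1
  a_3 = 1·-1 + 1·-1 = -2
  a_4 = 1·-2 + 1·-1 = -3
  a_5 = 1·-3 + 1·-2 = -5
  a_6 = 1·-5 + 1·-3 = -8
  a_7 = 1·-8 + 1·-5 = -13
  a_8 = 1·-13 + 1·-8 = -21
  a_9 = 1·-21 + 1·-13 = -34

1,1 ; -34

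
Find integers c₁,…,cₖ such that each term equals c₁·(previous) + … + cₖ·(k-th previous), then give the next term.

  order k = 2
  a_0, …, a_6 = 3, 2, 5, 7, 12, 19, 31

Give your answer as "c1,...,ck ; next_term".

1,1 ; 50

  a_2 = 1·2 + 1·3 = 5
  a_3 = 1·5 + 1·2 = 7
  a_4 = 1·7 + 1·5 = 12
  a_5 = 1·12 + 1·7 = 19
  a_6 = 1·19 + 1·12 = 31
  a_7 = 1·31 + 1·19 = 50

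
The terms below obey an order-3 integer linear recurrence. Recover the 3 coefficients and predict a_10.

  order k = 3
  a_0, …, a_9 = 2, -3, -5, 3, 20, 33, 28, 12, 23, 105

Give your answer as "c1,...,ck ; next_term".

3,-4,3 ; 259

  a_3 = 3·-5 + -4·-3 + 3·2 = 3
  a_4 = 3·3 + -4·-5 + 3·-3 = 20
  a_5 = 3·20 + -4·3 + 3·-5 = 33
  a_6 = 3·33 + -4·20 + 3·3 = 28
  a_7 = 3·28 + -4·33 + 3·20 = 12
  a_8 = 3·12 + -4·28 + 3·33 = 23
  a_9 = 3·23 + -4·12 + 3·28 = 105
  a_10 = 3·105 + -4·23 + 3·12 = 259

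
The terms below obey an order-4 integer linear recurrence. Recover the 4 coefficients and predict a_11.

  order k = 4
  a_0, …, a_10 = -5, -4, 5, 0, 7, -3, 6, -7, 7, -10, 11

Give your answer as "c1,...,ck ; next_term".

-3,1,2,-2 ; -15

  a_4 = -3·0 + 1·5 + 2·-4 + -2·-5 = 7
  a_5 = -3·7 + 1·0 + 2·5 + -2·-4 = -3
  a_6 = -3·-3 + 1·7 + 2·0 + -2·5 = 6
  a_7 = -3·6 + 1·-3 + 2·7 + -2·0 = -7
  a_8 = -3·-7 + 1·6 + 2·-3 + -2·7 = 7
  a_9 = -3·7 + 1·-7 + 2·6 + -2·-3 = -10
  a_10 = -3·-10 + 1·7 + 2·-7 + -2·6 = 11
  a_11 = -3·11 + 1·-10 + 2·7 + -2·-7 = -15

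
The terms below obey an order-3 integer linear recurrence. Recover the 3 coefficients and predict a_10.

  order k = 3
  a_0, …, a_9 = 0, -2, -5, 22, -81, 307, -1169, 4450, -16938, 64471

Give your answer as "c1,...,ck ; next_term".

-4,-1,-1 ; -245396

  a_3 = -4·-5 + -1·-2 + -1·0 = 22
  a_4 = -4·22 + -1·-5 + -1·-2 = -81
  a_5 = -4·-81 + -1·22 + -1·-5 = 307
  a_6 = -4·307 + -1·-81 + -1·22 = -1169
  a_7 = -4·-1169 + -1·307 + -1·-81 = 4450
  a_8 = -4·4450 + -1·-1169 + -1·307 = -16938
  a_9 = -4·-16938 + -1·4450 + -1·-1169 = 64471
  a_10 = -4·64471 + -1·-16938 + -1·4450 = -245396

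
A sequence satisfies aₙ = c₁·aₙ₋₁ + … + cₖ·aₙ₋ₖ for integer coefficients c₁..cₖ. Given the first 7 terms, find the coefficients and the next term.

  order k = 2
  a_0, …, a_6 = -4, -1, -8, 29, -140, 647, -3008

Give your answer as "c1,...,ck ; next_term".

-4,3 ; 13973

  a_2 = -4·-1 + 3·-4 = -8
  a_3 = -4·-8 + 3·-1 = 29
  a_4 = -4·29 + 3·-8 = -140
  a_5 = -4·-140 + 3·29 = 647
  a_6 = -4·647 + 3·-140 = -3008
  a_7 = -4·-3008 + 3·647 = 13973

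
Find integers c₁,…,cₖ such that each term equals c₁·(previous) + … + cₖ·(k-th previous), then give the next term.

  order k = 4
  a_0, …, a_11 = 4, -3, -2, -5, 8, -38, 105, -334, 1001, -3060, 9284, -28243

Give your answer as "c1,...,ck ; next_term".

-3,1,3,1 ; 85834

  a_4 = -3·-5 + 1·-2 + 3·-3 + 1·4 = 8
  a_5 = -3·8 + 1·-5 + 3·-2 + 1·-3 = -38
  a_6 = -3·-38 + 1·8 + 3·-5 + 1·-2 = 105
  a_7 = -3·105 + 1·-38 + 3·8 + 1·-5 = -334
  a_8 = -3·-334 + 1·105 + 3·-38 + 1·8 = 1001
  a_9 = -3·1001 + 1·-334 + 3·105 + 1·-38 = -3060
  a_10 = -3·-3060 + 1·1001 + 3·-334 + 1·105 = 9284
  a_11 = -3·9284 + 1·-3060 + 3·1001 + 1·-334 = -28243
  a_12 = -3·-28243 + 1·9284 + 3·-3060 + 1·1001 = 85834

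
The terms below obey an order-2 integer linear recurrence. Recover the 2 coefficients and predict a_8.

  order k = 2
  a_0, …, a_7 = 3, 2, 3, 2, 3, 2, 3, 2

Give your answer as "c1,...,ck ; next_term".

  a_2 = 0·2 + 1·3 = 3
  a_3 = 0·3 + 1·2 = 2
  a_4 = 0·2 + 1·3 = 3
  a_5 = 0·3 + 1·2 = 2
  a_6 = 0·2 + 1·3 = 3
  a_7 = 0·3 + 1·2 = 2
  a_8 = 0·2 + 1·3 = 3

0,1 ; 3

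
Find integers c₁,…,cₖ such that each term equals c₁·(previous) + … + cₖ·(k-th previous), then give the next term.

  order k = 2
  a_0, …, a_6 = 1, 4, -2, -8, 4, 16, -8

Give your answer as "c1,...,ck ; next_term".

0,-2 ; -32

  a_2 = 0·4 + -2·1 = -2
  a_3 = 0·-2 + -2·4 = -8
  a_4 = 0·-8 + -2·-2 = 4
  a_5 = 0·4 + -2·-8 = 16
  a_6 = 0·16 + -2·4 = -8
  a_7 = 0·-8 + -2·16 = -32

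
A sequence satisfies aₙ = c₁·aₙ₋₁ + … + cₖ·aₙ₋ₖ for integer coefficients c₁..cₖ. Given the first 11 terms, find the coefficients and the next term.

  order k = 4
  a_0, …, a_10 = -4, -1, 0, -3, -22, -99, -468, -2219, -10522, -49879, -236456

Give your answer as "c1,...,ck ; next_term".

4,3,2,2 ; -1120943

  a_4 = 4·-3 + 3·0 + 2·-1 + 2·-4 = -22
  a_5 = 4·-22 + 3·-3 + 2·0 + 2·-1 = -99
  a_6 = 4·-99 + 3·-22 + 2·-3 + 2·0 = -468
  a_7 = 4·-468 + 3·-99 + 2·-22 + 2·-3 = -2219
  a_8 = 4·-2219 + 3·-468 + 2·-99 + 2·-22 = -10522
  a_9 = 4·-10522 + 3·-2219 + 2·-468 + 2·-99 = -49879
  a_10 = 4·-49879 + 3·-10522 + 2·-2219 + 2·-468 = -236456
  a_11 = 4·-236456 + 3·-49879 + 2·-10522 + 2·-2219 = -1120943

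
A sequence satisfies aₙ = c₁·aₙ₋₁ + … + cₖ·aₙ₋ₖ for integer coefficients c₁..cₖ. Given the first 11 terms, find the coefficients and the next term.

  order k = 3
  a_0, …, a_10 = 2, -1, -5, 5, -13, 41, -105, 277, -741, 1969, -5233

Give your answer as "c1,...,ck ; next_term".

  a_3 = -2·-5 + 1·-1 + -2·2 = 5
  a_4 = -2·5 + 1·-5 + -2·-1 = -13
  a_5 = -2·-13 + 1·5 + -2·-5 = 41
  a_6 = -2·41 + 1·-13 + -2·5 = -105
  a_7 = -2·-105 + 1·41 + -2·-13 = 277
  a_8 = -2·277 + 1·-105 + -2·41 = -741
  a_9 = -2·-741 + 1·277 + -2·-105 = 1969
  a_10 = -2·1969 + 1·-741 + -2·277 = -5233
  a_11 = -2·-5233 + 1·1969 + -2·-741 = 13917

-2,1,-2 ; 13917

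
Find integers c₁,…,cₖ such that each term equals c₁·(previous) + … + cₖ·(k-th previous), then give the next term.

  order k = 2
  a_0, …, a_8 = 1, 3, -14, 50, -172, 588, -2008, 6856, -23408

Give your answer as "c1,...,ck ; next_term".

  a_2 = -4·3 + -2·1 = -14
  a_3 = -4·-14 + -2·3 = 50
  a_4 = -4·50 + -2·-14 = -172
  a_5 = -4·-172 + -2·50 = 588
  a_6 = -4·588 + -2·-172 = -2008
  a_7 = -4·-2008 + -2·588 = 6856
  a_8 = -4·6856 + -2·-2008 = -23408
  a_9 = -4·-23408 + -2·6856 = 79920

-4,-2 ; 79920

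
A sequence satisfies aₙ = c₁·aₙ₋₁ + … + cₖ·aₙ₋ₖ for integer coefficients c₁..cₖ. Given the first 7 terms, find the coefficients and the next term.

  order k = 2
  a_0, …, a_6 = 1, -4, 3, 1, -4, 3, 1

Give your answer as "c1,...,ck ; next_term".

-1,-1 ; -4

  a_2 = -1·-4 + -1·1 = 3
  a_3 = -1·3 + -1·-4 = 1
  a_4 = -1·1 + -1·3 = -4
  a_5 = -1·-4 + -1·1 = 3
  a_6 = -1·3 + -1·-4 = 1
  a_7 = -1·1 + -1·3 = -4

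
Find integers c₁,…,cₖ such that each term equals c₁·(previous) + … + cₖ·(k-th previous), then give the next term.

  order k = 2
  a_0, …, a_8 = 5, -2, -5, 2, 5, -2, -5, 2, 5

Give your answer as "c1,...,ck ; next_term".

0,-1 ; -2

  a_2 = 0·-2 + -1·5 = -5
  a_3 = 0·-5 + -1·-2 = 2
  a_4 = 0·2 + -1·-5 = 5
  a_5 = 0·5 + -1·2 = -2
  a_6 = 0·-2 + -1·5 = -5
  a_7 = 0·-5 + -1·-2 = 2
  a_8 = 0·2 + -1·-5 = 5
  a_9 = 0·5 + -1·2 = -2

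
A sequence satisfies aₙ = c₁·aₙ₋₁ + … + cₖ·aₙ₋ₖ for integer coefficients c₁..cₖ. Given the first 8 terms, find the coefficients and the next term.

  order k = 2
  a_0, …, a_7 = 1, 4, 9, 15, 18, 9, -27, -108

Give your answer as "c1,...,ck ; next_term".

3,-3 ; -243

  a_2 = 3·4 + -3·1 = 9
  a_3 = 3·9 + -3·4 = 15
  a_4 = 3·15 + -3·9 = 18
  a_5 = 3·18 + -3·15 = 9
  a_6 = 3·9 + -3·18 = -27
  a_7 = 3·-27 + -3·9 = -108
  a_8 = 3·-108 + -3·-27 = -243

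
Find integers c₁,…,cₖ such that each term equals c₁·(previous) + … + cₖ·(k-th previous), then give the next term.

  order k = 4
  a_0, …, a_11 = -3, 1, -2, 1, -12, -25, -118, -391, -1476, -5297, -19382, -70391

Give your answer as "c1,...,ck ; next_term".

  a_4 = 3·1 + 3·-2 + -3·1 + 2·-3 = -12
  a_5 = 3·-12 + 3·1 + -3·-2 + 2·1 = -25
  a_6 = 3·-25 + 3·-12 + -3·1 + 2·-2 = -118
  a_7 = 3·-118 + 3·-25 + -3·-12 + 2·1 = -391
  a_8 = 3·-391 + 3·-118 + -3·-25 + 2·-12 = -1476
  a_9 = 3·-1476 + 3·-391 + -3·-118 + 2·-25 = -5297
  a_10 = 3·-5297 + 3·-1476 + -3·-391 + 2·-118 = -19382
  a_11 = 3·-19382 + 3·-5297 + -3·-1476 + 2·-391 = -70391
  a_12 = 3·-70391 + 3·-19382 + -3·-5297 + 2·-1476 = -256380

3,3,-3,2 ; -256380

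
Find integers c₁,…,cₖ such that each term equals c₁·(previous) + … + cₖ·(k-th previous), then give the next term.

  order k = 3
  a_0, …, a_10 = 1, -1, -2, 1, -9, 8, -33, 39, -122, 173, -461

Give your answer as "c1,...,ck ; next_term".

  a_3 = -1·-2 + 3·-1 + 2·1 = 1
  a_4 = -1·1 + 3·-2 + 2·-1 = -9
  a_5 = -1·-9 + 3·1 + 2·-2 = 8
  a_6 = -1·8 + 3·-9 + 2·1 = -33
  a_7 = -1·-33 + 3·8 + 2·-9 = 39
  a_8 = -1·39 + 3·-33 + 2·8 = -122
  a_9 = -1·-122 + 3·39 + 2·-33 = 173
  a_10 = -1·173 + 3·-122 + 2·39 = -461
  a_11 = -1·-461 + 3·173 + 2·-122 = 736

-1,3,2 ; 736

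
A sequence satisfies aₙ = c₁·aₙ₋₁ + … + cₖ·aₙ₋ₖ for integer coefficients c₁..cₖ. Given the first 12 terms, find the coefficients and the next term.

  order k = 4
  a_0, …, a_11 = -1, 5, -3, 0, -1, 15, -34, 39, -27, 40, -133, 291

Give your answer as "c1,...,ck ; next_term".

  a_4 = -2·0 + -2·-3 + -1·5 + 2·-1 = -1
  a_5 = -2·-1 + -2·0 + -1·-3 + 2·5 = 15
  a_6 = -2·15 + -2·-1 + -1·0 + 2·-3 = -34
  a_7 = -2·-34 + -2·15 + -1·-1 + 2·0 = 39
  a_8 = -2·39 + -2·-34 + -1·15 + 2·-1 = -27
  a_9 = -2·-27 + -2·39 + -1·-34 + 2·15 = 40
  a_10 = -2·40 + -2·-27 + -1·39 + 2·-34 = -133
  a_11 = -2·-133 + -2·40 + -1·-27 + 2·39 = 291
  a_12 = -2·291 + -2·-133 + -1·40 + 2·-27 = -410

-2,-2,-1,2 ; -410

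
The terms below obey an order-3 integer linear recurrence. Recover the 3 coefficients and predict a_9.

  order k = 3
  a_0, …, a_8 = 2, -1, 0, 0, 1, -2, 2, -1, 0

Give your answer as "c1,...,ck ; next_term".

-2,-2,-1 ; 0

  a_3 = -2·0 + -2·-1 + -1·2 = 0
  a_4 = -2·0 + -2·0 + -1·-1 = 1
  a_5 = -2·1 + -2·0 + -1·0 = -2
  a_6 = -2·-2 + -2·1 + -1·0 = 2
  a_7 = -2·2 + -2·-2 + -1·1 = -1
  a_8 = -2·-1 + -2·2 + -1·-2 = 0
  a_9 = -2·0 + -2·-1 + -1·2 = 0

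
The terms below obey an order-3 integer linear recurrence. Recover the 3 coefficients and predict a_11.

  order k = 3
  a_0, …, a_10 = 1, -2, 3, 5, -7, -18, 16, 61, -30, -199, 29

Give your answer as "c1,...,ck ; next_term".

0,-3,-1 ; 627

  a_3 = 0·3 + -3·-2 + -1·1 = 5
  a_4 = 0·5 + -3·3 + -1·-2 = -7
  a_5 = 0·-7 + -3·5 + -1·3 = -18
  a_6 = 0·-18 + -3·-7 + -1·5 = 16
  a_7 = 0·16 + -3·-18 + -1·-7 = 61
  a_8 = 0·61 + -3·16 + -1·-18 = -30
  a_9 = 0·-30 + -3·61 + -1·16 = -199
  a_10 = 0·-199 + -3·-30 + -1·61 = 29
  a_11 = 0·29 + -3·-199 + -1·-30 = 627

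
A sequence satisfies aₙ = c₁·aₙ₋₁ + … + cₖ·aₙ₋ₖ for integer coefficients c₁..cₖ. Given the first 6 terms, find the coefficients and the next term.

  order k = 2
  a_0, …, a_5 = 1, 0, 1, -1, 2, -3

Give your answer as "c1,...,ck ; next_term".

  a_2 = -1·0 + 1·1 = 1
  a_3 = -1·1 + 1·0 = -1
  a_4 = -1·-1 + 1·1 = 2
  a_5 = -1·2 + 1·-1 = -3
  a_6 = -1·-3 + 1·2 = 5

-1,1 ; 5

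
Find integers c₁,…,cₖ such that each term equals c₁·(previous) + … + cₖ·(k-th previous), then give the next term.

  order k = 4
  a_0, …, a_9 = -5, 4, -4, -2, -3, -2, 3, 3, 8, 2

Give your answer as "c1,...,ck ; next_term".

  a_4 = 0·-2 + 1·-4 + -1·4 + -1·-5 = -3
  a_5 = 0·-3 + 1·-2 + -1·-4 + -1·4 = -2
  a_6 = 0·-2 + 1·-3 + -1·-2 + -1·-4 = 3
  a_7 = 0·3 + 1·-2 + -1·-3 + -1·-2 = 3
  a_8 = 0·3 + 1·3 + -1·-2 + -1·-3 = 8
  a_9 = 0·8 + 1·3 + -1·3 + -1·-2 = 2
  a_10 = 0·2 + 1·8 + -1·3 + -1·3 = 2

0,1,-1,-1 ; 2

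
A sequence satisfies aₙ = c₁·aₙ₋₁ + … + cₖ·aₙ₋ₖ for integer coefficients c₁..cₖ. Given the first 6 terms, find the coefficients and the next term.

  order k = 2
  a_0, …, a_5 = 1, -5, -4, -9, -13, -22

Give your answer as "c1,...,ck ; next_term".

1,1 ; -35

  a_2 = 1·-5 + 1·1 = -4
  a_3 = 1·-4 + 1·-5 = -9
  a_4 = 1·-9 + 1·-4 = -13
  a_5 = 1·-13 + 1·-9 = -22
  a_6 = 1·-22 + 1·-13 = -35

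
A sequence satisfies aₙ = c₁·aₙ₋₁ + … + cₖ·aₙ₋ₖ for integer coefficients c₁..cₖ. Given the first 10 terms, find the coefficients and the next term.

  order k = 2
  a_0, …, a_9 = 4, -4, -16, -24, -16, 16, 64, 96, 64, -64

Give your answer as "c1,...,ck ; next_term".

  a_2 = 2·-4 + -2·4 = -16
  a_3 = 2·-16 + -2·-4 = -24
  a_4 = 2·-24 + -2·-16 = -16
  a_5 = 2·-16 + -2·-24 = 16
  a_6 = 2·16 + -2·-16 = 64
  a_7 = 2·64 + -2·16 = 96
  a_8 = 2·96 + -2·64 = 64
  a_9 = 2·64 + -2·96 = -64
  a_10 = 2·-64 + -2·64 = -256

2,-2 ; -256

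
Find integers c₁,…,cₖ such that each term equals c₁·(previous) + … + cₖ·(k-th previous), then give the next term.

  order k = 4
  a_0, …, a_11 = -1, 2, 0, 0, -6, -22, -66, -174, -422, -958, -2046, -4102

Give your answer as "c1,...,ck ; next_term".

3,0,-4,-2 ; -7630

  a_4 = 3·0 + 0·0 + -4·2 + -2·-1 = -6
  a_5 = 3·-6 + 0·0 + -4·0 + -2·2 = -22
  a_6 = 3·-22 + 0·-6 + -4·0 + -2·0 = -66
  a_7 = 3·-66 + 0·-22 + -4·-6 + -2·0 = -174
  a_8 = 3·-174 + 0·-66 + -4·-22 + -2·-6 = -422
  a_9 = 3·-422 + 0·-174 + -4·-66 + -2·-22 = -958
  a_10 = 3·-958 + 0·-422 + -4·-174 + -2·-66 = -2046
  a_11 = 3·-2046 + 0·-958 + -4·-422 + -2·-174 = -4102
  a_12 = 3·-4102 + 0·-2046 + -4·-958 + -2·-422 = -7630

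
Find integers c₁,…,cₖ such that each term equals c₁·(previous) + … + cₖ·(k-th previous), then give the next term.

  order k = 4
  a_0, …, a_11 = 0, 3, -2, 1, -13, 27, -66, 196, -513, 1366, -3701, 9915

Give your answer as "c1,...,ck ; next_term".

  a_4 = -2·1 + 1·-2 + -3·3 + -2·0 = -13
  a_5 = -2·-13 + 1·1 + -3·-2 + -2·3 = 27
  a_6 = -2·27 + 1·-13 + -3·1 + -2·-2 = -66
  a_7 = -2·-66 + 1·27 + -3·-13 + -2·1 = 196
  a_8 = -2·196 + 1·-66 + -3·27 + -2·-13 = -513
  a_9 = -2·-513 + 1·196 + -3·-66 + -2·27 = 1366
  a_10 = -2·1366 + 1·-513 + -3·196 + -2·-66 = -3701
  a_11 = -2·-3701 + 1·1366 + -3·-513 + -2·196 = 9915
  a_12 = -2·9915 + 1·-3701 + -3·1366 + -2·-513 = -26603

-2,1,-3,-2 ; -26603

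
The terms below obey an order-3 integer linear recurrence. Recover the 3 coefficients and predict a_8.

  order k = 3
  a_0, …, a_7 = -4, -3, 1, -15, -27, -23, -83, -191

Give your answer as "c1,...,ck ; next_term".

  a_3 = 1·1 + 0·-3 + 4·-4 = -15
  a_4 = 1·-15 + 0·1 + 4·-3 = -27
  a_5 = 1·-27 + 0·-15 + 4·1 = -23
  a_6 = 1·-23 + 0·-27 + 4·-15 = -83
  a_7 = 1·-83 + 0·-23 + 4·-27 = -191
  a_8 = 1·-191 + 0·-83 + 4·-23 = -283

1,0,4 ; -283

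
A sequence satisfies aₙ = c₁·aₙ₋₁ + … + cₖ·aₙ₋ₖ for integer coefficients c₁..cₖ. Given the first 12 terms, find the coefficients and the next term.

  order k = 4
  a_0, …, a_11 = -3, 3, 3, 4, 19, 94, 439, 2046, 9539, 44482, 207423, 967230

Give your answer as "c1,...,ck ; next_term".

  a_4 = 4·4 + 3·3 + 0·3 + 2·-3 = 19
  a_5 = 4·19 + 3·4 + 0·3 + 2·3 = 94
  a_6 = 4·94 + 3·19 + 0·4 + 2·3 = 439
  a_7 = 4·439 + 3·94 + 0·19 + 2·4 = 2046
  a_8 = 4·2046 + 3·439 + 0·94 + 2·19 = 9539
  a_9 = 4·9539 + 3·2046 + 0·439 + 2·94 = 44482
  a_10 = 4·44482 + 3·9539 + 0·2046 + 2·439 = 207423
  a_11 = 4·207423 + 3·44482 + 0·9539 + 2·2046 = 967230
  a_12 = 4·967230 + 3·207423 + 0·44482 + 2·9539 = 4510267

4,3,0,2 ; 4510267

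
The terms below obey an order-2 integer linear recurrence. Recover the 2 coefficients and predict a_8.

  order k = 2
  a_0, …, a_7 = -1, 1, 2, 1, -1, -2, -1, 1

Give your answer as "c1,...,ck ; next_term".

  a_2 = 1·1 + -1·-1 = 2
  a_3 = 1·2 + -1·1 = 1
  a_4 = 1·1 + -1·2 = -1
  a_5 = 1·-1 + -1·1 = -2
  a_6 = 1·-2 + -1·-1 = -1
  a_7 = 1·-1 + -1·-2 = 1
  a_8 = 1·1 + -1·-1 = 2

1,-1 ; 2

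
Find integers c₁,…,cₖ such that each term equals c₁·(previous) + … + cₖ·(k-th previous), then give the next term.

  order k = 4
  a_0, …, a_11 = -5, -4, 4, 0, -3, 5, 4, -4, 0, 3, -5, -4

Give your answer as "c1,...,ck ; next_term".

  a_4 = 1·0 + -1·4 + 1·-4 + -1·-5 = -3
  a_5 = 1·-3 + -1·0 + 1·4 + -1·-4 = 5
  a_6 = 1·5 + -1·-3 + 1·0 + -1·4 = 4
  a_7 = 1·4 + -1·5 + 1·-3 + -1·0 = -4
  a_8 = 1·-4 + -1·4 + 1·5 + -1·-3 = 0
  a_9 = 1·0 + -1·-4 + 1·4 + -1·5 = 3
  a_10 = 1·3 + -1·0 + 1·-4 + -1·4 = -5
  a_11 = 1·-5 + -1·3 + 1·0 + -1·-4 = -4
  a_12 = 1·-4 + -1·-5 + 1·3 + -1·0 = 4

1,-1,1,-1 ; 4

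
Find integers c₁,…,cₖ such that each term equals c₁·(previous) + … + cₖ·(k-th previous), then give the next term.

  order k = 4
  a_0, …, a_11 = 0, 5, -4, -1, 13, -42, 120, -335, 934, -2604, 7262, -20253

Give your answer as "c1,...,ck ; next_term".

-3,0,2,1 ; 56485

  a_4 = -3·-1 + 0·-4 + 2·5 + 1·0 = 13
  a_5 = -3·13 + 0·-1 + 2·-4 + 1·5 = -42
  a_6 = -3·-42 + 0·13 + 2·-1 + 1·-4 = 120
  a_7 = -3·120 + 0·-42 + 2·13 + 1·-1 = -335
  a_8 = -3·-335 + 0·120 + 2·-42 + 1·13 = 934
  a_9 = -3·934 + 0·-335 + 2·120 + 1·-42 = -2604
  a_10 = -3·-2604 + 0·934 + 2·-335 + 1·120 = 7262
  a_11 = -3·7262 + 0·-2604 + 2·934 + 1·-335 = -20253
  a_12 = -3·-20253 + 0·7262 + 2·-2604 + 1·934 = 56485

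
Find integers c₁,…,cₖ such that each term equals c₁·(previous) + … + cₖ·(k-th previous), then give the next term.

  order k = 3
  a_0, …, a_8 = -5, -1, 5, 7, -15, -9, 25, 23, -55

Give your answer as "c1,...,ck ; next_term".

-1,-2,-2 ; -41

  a_3 = -1·5 + -2·-1 + -2·-5 = 7
  a_4 = -1·7 + -2·5 + -2·-1 = -15
  a_5 = -1·-15 + -2·7 + -2·5 = -9
  a_6 = -1·-9 + -2·-15 + -2·7 = 25
  a_7 = -1·25 + -2·-9 + -2·-15 = 23
  a_8 = -1·23 + -2·25 + -2·-9 = -55
  a_9 = -1·-55 + -2·23 + -2·25 = -41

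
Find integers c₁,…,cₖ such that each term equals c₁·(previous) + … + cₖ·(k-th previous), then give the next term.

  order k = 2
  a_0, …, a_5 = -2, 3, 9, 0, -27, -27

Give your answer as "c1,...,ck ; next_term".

  a_2 = 1·3 + -3·-2 = 9
  a_3 = 1·9 + -3·3 = 0
  a_4 = 1·0 + -3·9 = -27
  a_5 = 1·-27 + -3·0 = -27
  a_6 = 1·-27 + -3·-27 = 54

1,-3 ; 54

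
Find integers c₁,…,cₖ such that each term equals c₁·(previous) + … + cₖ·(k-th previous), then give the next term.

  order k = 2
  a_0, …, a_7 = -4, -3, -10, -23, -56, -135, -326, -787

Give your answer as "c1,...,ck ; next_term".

  a_2 = 2·-3 + 1·-4 = -10
  a_3 = 2·-10 + 1·-3 = -23
  a_4 = 2·-23 + 1·-10 = -56
  a_5 = 2·-56 + 1·-23 = -135
  a_6 = 2·-135 + 1·-56 = -326
  a_7 = 2·-326 + 1·-135 = -787
  a_8 = 2·-787 + 1·-326 = -1900

2,1 ; -1900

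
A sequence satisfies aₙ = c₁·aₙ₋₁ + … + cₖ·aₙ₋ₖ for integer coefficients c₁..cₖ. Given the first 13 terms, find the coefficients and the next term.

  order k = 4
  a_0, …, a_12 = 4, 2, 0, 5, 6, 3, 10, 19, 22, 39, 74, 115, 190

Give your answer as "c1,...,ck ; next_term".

2,-1,2,-2 ; 335

  a_4 = 2·5 + -1·0 + 2·2 + -2·4 = 6
  a_5 = 2·6 + -1·5 + 2·0 + -2·2 = 3
  a_6 = 2·3 + -1·6 + 2·5 + -2·0 = 10
  a_7 = 2·10 + -1·3 + 2·6 + -2·5 = 19
  a_8 = 2·19 + -1·10 + 2·3 + -2·6 = 22
  a_9 = 2·22 + -1·19 + 2·10 + -2·3 = 39
  a_10 = 2·39 + -1·22 + 2·19 + -2·10 = 74
  a_11 = 2·74 + -1·39 + 2·22 + -2·19 = 115
  a_12 = 2·115 + -1·74 + 2·39 + -2·22 = 190
  a_13 = 2·190 + -1·115 + 2·74 + -2·39 = 335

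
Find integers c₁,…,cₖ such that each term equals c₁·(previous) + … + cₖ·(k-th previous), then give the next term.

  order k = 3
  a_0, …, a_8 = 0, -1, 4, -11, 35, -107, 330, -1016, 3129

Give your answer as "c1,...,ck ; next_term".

-2,3,-1 ; -9636

  a_3 = -2·4 + 3·-1 + -1·0 = -11
  a_4 = -2·-11 + 3·4 + -1·-1 = 35
  a_5 = -2·35 + 3·-11 + -1·4 = -107
  a_6 = -2·-107 + 3·35 + -1·-11 = 330
  a_7 = -2·330 + 3·-107 + -1·35 = -1016
  a_8 = -2·-1016 + 3·330 + -1·-107 = 3129
  a_9 = -2·3129 + 3·-1016 + -1·330 = -9636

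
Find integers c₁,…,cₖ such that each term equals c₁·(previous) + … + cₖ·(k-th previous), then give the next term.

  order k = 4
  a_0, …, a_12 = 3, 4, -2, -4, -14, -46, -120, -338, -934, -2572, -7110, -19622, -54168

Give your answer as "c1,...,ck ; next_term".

  a_4 = 2·-4 + 2·-2 + 1·4 + -2·3 = -14
  a_5 = 2·-14 + 2·-4 + 1·-2 + -2·4 = -46
  a_6 = 2·-46 + 2·-14 + 1·-4 + -2·-2 = -120
  a_7 = 2·-120 + 2·-46 + 1·-14 + -2·-4 = -338
  a_8 = 2·-338 + 2·-120 + 1·-46 + -2·-14 = -934
  a_9 = 2·-934 + 2·-338 + 1·-120 + -2·-46 = -2572
  a_10 = 2·-2572 + 2·-934 + 1·-338 + -2·-120 = -7110
  a_11 = 2·-7110 + 2·-2572 + 1·-934 + -2·-338 = -19622
  a_12 = 2·-19622 + 2·-7110 + 1·-2572 + -2·-934 = -54168
  a_13 = 2·-54168 + 2·-19622 + 1·-7110 + -2·-2572 = -149546

2,2,1,-2 ; -149546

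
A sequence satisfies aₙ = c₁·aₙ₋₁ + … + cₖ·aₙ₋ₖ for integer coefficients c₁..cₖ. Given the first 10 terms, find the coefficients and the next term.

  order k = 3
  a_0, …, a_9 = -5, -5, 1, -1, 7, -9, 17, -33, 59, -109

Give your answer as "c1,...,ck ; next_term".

-1,1,-1 ; 201

  a_3 = -1·1 + 1·-5 + -1·-5 = -1
  a_4 = -1·-1 + 1·1 + -1·-5 = 7
  a_5 = -1·7 + 1·-1 + -1·1 = -9
  a_6 = -1·-9 + 1·7 + -1·-1 = 17
  a_7 = -1·17 + 1·-9 + -1·7 = -33
  a_8 = -1·-33 + 1·17 + -1·-9 = 59
  a_9 = -1·59 + 1·-33 + -1·17 = -109
  a_10 = -1·-109 + 1·59 + -1·-33 = 201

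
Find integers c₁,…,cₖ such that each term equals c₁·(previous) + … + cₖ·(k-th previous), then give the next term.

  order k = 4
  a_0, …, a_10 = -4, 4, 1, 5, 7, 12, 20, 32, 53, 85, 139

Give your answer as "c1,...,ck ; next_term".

1,2,-1,-1 ; 224

  a_4 = 1·5 + 2·1 + -1·4 + -1·-4 = 7
  a_5 = 1·7 + 2·5 + -1·1 + -1·4 = 12
  a_6 = 1·12 + 2·7 + -1·5 + -1·1 = 20
  a_7 = 1·20 + 2·12 + -1·7 + -1·5 = 32
  a_8 = 1·32 + 2·20 + -1·12 + -1·7 = 53
  a_9 = 1·53 + 2·32 + -1·20 + -1·12 = 85
  a_10 = 1·85 + 2·53 + -1·32 + -1·20 = 139
  a_11 = 1·139 + 2·85 + -1·53 + -1·32 = 224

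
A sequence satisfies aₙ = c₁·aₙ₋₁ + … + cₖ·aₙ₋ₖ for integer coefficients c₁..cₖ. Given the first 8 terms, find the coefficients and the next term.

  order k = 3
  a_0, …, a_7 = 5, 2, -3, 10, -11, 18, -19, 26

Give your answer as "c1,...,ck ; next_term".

-1,1,1 ; -27

  a_3 = -1·-3 + 1·2 + 1·5 = 10
  a_4 = -1·10 + 1·-3 + 1·2 = -11
  a_5 = -1·-11 + 1·10 + 1·-3 = 18
  a_6 = -1·18 + 1·-11 + 1·10 = -19
  a_7 = -1·-19 + 1·18 + 1·-11 = 26
  a_8 = -1·26 + 1·-19 + 1·18 = -27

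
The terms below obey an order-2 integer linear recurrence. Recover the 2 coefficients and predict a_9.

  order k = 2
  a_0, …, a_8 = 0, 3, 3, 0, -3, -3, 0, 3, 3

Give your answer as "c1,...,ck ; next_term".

1,-1 ; 0

  a_2 = 1·3 + -1·0 = 3
  a_3 = 1·3 + -1·3 = 0
  a_4 = 1·0 + -1·3 = -3
  a_5 = 1·-3 + -1·0 = -3
  a_6 = 1·-3 + -1·-3 = 0
  a_7 = 1·0 + -1·-3 = 3
  a_8 = 1·3 + -1·0 = 3
  a_9 = 1·3 + -1·3 = 0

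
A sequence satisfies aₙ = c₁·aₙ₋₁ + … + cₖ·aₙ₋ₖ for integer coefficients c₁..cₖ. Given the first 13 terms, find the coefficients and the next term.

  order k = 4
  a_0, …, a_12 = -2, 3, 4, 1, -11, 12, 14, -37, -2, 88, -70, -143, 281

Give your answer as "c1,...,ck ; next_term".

  a_4 = -1·1 + -2·4 + 0·3 + 1·-2 = -11
  a_5 = -1·-11 + -2·1 + 0·4 + 1·3 = 12
  a_6 = -1·12 + -2·-11 + 0·1 + 1·4 = 14
  a_7 = -1·14 + -2·12 + 0·-11 + 1·1 = -37
  a_8 = -1·-37 + -2·14 + 0·12 + 1·-11 = -2
  a_9 = -1·-2 + -2·-37 + 0·14 + 1·12 = 88
  a_10 = -1·88 + -2·-2 + 0·-37 + 1·14 = -70
  a_11 = -1·-70 + -2·88 + 0·-2 + 1·-37 = -143
  a_12 = -1·-143 + -2·-70 + 0·88 + 1·-2 = 281
  a_13 = -1·281 + -2·-143 + 0·-70 + 1·88 = 93

-1,-2,0,1 ; 93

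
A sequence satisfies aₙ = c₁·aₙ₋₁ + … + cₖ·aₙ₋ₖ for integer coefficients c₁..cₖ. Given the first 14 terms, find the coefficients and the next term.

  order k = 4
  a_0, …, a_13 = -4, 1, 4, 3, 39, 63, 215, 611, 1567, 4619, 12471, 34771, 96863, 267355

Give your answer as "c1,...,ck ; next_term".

1,4,4,-4 ; 744007

  a_4 = 1·3 + 4·4 + 4·1 + -4·-4 = 39
  a_5 = 1·39 + 4·3 + 4·4 + -4·1 = 63
  a_6 = 1·63 + 4·39 + 4·3 + -4·4 = 215
  a_7 = 1·215 + 4·63 + 4·39 + -4·3 = 611
  a_8 = 1·611 + 4·215 + 4·63 + -4·39 = 1567
  a_9 = 1·1567 + 4·611 + 4·215 + -4·63 = 4619
  a_10 = 1·4619 + 4·1567 + 4·611 + -4·215 = 12471
  a_11 = 1·12471 + 4·4619 + 4·1567 + -4·611 = 34771
  a_12 = 1·34771 + 4·12471 + 4·4619 + -4·1567 = 96863
  a_13 = 1·96863 + 4·34771 + 4·12471 + -4·4619 = 267355
  a_14 = 1·267355 + 4·96863 + 4·34771 + -4·12471 = 744007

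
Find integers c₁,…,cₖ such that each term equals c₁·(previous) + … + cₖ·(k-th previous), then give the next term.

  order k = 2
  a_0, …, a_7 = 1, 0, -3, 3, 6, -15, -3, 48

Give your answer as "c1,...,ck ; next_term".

-1,-3 ; -39

  a_2 = -1·0 + -3·1 = -3
  a_3 = -1·-3 + -3·0 = 3
  a_4 = -1·3 + -3·-3 = 6
  a_5 = -1·6 + -3·3 = -15
  a_6 = -1·-15 + -3·6 = -3
  a_7 = -1·-3 + -3·-15 = 48
  a_8 = -1·48 + -3·-3 = -39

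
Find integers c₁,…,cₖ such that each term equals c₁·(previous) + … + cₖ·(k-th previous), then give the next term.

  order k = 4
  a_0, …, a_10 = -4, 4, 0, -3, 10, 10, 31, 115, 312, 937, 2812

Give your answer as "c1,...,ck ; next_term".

2,2,3,-1 ; 8319

  a_4 = 2·-3 + 2·0 + 3·4 + -1·-4 = 10
  a_5 = 2·10 + 2·-3 + 3·0 + -1·4 = 10
  a_6 = 2·10 + 2·10 + 3·-3 + -1·0 = 31
  a_7 = 2·31 + 2·10 + 3·10 + -1·-3 = 115
  a_8 = 2·115 + 2·31 + 3·10 + -1·10 = 312
  a_9 = 2·312 + 2·115 + 3·31 + -1·10 = 937
  a_10 = 2·937 + 2·312 + 3·115 + -1·31 = 2812
  a_11 = 2·2812 + 2·937 + 3·312 + -1·115 = 8319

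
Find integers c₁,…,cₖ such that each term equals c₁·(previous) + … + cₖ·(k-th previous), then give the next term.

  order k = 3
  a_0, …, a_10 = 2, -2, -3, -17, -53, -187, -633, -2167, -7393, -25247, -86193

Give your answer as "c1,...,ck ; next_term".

3,2,-2 ; -294287

  a_3 = 3·-3 + 2·-2 + -2·2 = -17
  a_4 = 3·-17 + 2·-3 + -2·-2 = -53
  a_5 = 3·-53 + 2·-17 + -2·-3 = -187
  a_6 = 3·-187 + 2·-53 + -2·-17 = -633
  a_7 = 3·-633 + 2·-187 + -2·-53 = -2167
  a_8 = 3·-2167 + 2·-633 + -2·-187 = -7393
  a_9 = 3·-7393 + 2·-2167 + -2·-633 = -25247
  a_10 = 3·-25247 + 2·-7393 + -2·-2167 = -86193
  a_11 = 3·-86193 + 2·-25247 + -2·-7393 = -294287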